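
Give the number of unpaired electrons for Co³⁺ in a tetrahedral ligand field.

4

Co³⁺: group 9, so d-count = 9 − 3 = 6.
With tetrahedral geometry the complex is necessarily high-spin.
Configuration: e³ t₂³, giving 4 unpaired electrons.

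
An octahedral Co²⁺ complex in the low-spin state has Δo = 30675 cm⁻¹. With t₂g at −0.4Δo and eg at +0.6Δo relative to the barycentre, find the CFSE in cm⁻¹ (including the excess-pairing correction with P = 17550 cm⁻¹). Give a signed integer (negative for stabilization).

-37665

Co sits in group 9; removing 2 electrons leaves Co²⁺ with 9 − 2 = 7 d electrons.
Configuration: t₂g⁶ eg¹.
Orbital CFSE = 6(-0.4) + 1(0.6) = -1.8Δo = -1.8 × 30675 = -55215 cm⁻¹.
High-spin d⁷ would be t₂g⁵ eg² with 2 pairs; low-spin has 3, so 1 excess pair costs +1P = +17550 cm⁻¹.
Overall CFSE = -55215 + 17550 = -37665 cm⁻¹.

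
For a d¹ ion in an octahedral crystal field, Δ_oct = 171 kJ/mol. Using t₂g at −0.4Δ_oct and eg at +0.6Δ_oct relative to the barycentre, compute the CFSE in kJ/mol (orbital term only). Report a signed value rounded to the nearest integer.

-68

The d¹ electrons fill as t₂g¹ eg⁰.
The orbital stabilization is -0.4Δ_oct = -0.4 × 171 = -68 kJ/mol.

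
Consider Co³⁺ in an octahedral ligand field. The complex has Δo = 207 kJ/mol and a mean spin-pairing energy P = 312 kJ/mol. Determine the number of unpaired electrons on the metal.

4

Co sits in group 9; removing 3 electrons leaves Co³⁺ with 9 − 3 = 6 d electrons.
Since Δo = 207 kJ/mol < P = 312 kJ/mol, the complex adopts the high-spin configuration.
That gives t₂g⁴ eg².
Unpaired electrons: 4.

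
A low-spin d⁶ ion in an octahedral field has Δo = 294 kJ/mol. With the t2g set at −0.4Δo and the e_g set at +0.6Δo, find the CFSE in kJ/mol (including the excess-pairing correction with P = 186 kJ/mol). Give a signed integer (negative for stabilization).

-334

Electron filling gives t2g^6 e_g^0.
Orbital CFSE = 6(-0.4) + 0(0.6) = -2.4Δo = -2.4 × 294 = -706 kJ/mol.
Pairing penalty: 3 pairs vs 1 in the high-spin reference → 2 extra × P = 372 kJ/mol.
Combining: -706 + 372 = -334 kJ/mol.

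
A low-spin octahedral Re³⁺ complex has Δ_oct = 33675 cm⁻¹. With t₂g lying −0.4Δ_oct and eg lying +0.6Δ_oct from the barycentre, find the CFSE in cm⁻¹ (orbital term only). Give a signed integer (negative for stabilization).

Re is in group 7, so Re³⁺ is d⁴ (7 − 3 = 4).
Configuration: t₂g⁴ eg⁰.
Orbital CFSE = 4(-0.4) + 0(0.6) = -1.6Δ_oct = -1.6 × 33675 = -53880 cm⁻¹.

-53880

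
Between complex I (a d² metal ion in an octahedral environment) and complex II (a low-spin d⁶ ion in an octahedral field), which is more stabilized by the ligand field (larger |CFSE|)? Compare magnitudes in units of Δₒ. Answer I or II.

II

I: t2g^2 e_g^0, CFSE = -0.8Δₒ.
II: t₂g⁶ eg⁰, CFSE = -2.4Δₒ.
So II has the larger |CFSE|.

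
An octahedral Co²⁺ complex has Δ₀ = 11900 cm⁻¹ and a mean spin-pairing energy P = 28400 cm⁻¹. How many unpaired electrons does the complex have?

Co²⁺: group 9, so d-count = 9 − 2 = 7.
Δ₀ < P, so pairing is avoided: the ground state is high-spin.
Filling d⁷ accordingly: t₂g⁵ eg².
Unpaired electrons: 3.

3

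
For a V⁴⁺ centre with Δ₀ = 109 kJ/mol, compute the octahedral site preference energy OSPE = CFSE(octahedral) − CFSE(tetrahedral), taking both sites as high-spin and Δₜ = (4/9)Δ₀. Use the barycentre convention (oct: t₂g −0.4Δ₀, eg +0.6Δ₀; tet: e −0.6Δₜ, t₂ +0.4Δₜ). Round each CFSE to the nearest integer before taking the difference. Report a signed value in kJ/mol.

Group 5 minus oxidation state +4 gives a d¹ configuration for V⁴⁺.
In an octahedral site d¹ (HS) is t₂g¹ eg⁰, giving CFSE(oct) = -0.4Δ₀ = -44 kJ/mol.
Tetrahedral e¹ t₂⁰ gives -0.6Δₜ = -0.6 × (4/9) × 109 = -29 kJ/mol.
Subtracting, OSPE = -44 − (-29) = -15 kJ/mol.

-15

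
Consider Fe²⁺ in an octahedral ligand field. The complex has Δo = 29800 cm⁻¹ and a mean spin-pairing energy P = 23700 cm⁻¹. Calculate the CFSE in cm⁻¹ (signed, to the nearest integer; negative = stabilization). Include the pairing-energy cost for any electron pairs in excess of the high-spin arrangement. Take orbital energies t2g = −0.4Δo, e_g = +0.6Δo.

-24120

Fe²⁺: group 8, so d-count = 8 − 2 = 6.
Δo > P, so pairing is preferred: the ground state is low-spin.
That gives t2g^6 e_g^0.
Orbital CFSE = -2.4Δo = -2.4 × 29800 = -71520 cm⁻¹.
Excess pairs vs high-spin: 3 − 1 = 2; pairing cost = +47400 cm⁻¹.
Net CFSE = -71520 + 47400 = -24120 cm⁻¹.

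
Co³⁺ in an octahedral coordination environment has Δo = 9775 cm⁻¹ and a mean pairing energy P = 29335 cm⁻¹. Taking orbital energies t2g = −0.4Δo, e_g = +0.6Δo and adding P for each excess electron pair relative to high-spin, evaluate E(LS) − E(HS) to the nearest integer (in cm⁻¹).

39120

Co³⁺: group 9, so d-count = 9 − 3 = 6.
High-spin: t2g^4 e_g^2, CFSE = -0.4Δo = -3910 cm⁻¹.
Low-spin: t2g^6 e_g^0, orbital CFSE = -2.4Δo = -23460 cm⁻¹; plus 2 excess pairs × P = +58670 cm⁻¹; total 35210 cm⁻¹.
E(LS) − E(HS) = 35210 − (-3910) = 39120 cm⁻¹.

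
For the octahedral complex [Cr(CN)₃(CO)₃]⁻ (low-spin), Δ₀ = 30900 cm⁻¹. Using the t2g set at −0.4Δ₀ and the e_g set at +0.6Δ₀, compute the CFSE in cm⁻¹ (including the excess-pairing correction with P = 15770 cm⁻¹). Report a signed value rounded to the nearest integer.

Ligand charges: 3×(-1) from CN⁻ and 3×(+0) from CO sum to -3; with overall charge -1, Cr is +2.
Cr is in group 6, so Cr²⁺ is d⁴ (6 − 2 = 4).
The d⁴ electrons fill as t2g^4 e_g^0.
CFSE(orbital) = 4×(-0.4Δ₀) + 0×(0.6Δ₀) = -1.6Δ₀; with Δ₀ = 30900 cm⁻¹ that is -49440 cm⁻¹.
Pairing penalty: 1 pair vs 0 in the high-spin reference → 1 extra × P = 15770 cm⁻¹.
Net CFSE = -49440 + 15770 = -33670 cm⁻¹.

-33670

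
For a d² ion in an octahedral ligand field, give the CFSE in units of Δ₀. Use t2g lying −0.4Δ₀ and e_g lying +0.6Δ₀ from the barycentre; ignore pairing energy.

-0.8 Δ₀

Configuration: t2g^2 e_g^0.
CFSE = 2(-0.4Δ₀) + 0(0.6Δ₀) = -0.8Δ₀ + 0.0Δ₀ = -0.8Δ₀.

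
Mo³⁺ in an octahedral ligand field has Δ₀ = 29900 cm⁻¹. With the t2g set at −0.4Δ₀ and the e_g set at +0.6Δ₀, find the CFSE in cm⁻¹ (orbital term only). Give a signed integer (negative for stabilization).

Mo³⁺: group 6, so d-count = 6 − 3 = 3.
The d³ electrons fill as t2g^3 e_g^0.
The orbital stabilization is -1.2Δ₀ = -1.2 × 29900 = -35880 cm⁻¹.

-35880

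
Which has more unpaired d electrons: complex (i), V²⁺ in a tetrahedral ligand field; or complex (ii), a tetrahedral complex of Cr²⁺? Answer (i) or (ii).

(i): V²⁺: group 5, so d-count = 5 − 2 = 3; With tetrahedral geometry the complex is necessarily high-spin; e² t₂¹ → 3 unpaired.
(ii): Group 6 minus oxidation state +2 gives a d⁴ configuration for Cr²⁺; With tetrahedral geometry the complex is necessarily high-spin; e² t₂² → 4 unpaired.
So (ii) has more unpaired electrons.

(ii)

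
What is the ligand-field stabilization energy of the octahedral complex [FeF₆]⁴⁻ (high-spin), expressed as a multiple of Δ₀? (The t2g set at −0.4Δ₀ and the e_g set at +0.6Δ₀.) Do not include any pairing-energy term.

Each F⁻ contributes -1; 6 × (-1) = -6. With overall charge -4, Fe is in the +2 oxidation state.
Fe sits in group 8; removing 2 electrons leaves Fe²⁺ with 8 − 2 = 6 d electrons.
Configuration: t2g^4 e_g^2.
CFSE = 4(-0.4Δ₀) + 2(0.6Δ₀) = -1.6Δ₀ + 1.2Δ₀ = -0.4Δ₀.

-0.4 Δ₀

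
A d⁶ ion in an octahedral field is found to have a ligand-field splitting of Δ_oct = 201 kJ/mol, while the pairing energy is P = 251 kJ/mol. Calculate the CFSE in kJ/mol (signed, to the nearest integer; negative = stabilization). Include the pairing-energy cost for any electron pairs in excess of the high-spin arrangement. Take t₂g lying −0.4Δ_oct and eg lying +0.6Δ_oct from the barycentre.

-80

Since Δ_oct = 201 kJ/mol < P = 251 kJ/mol, the complex adopts the high-spin configuration.
Configuration: t₂g⁴ eg².
Orbital CFSE = -0.4Δ_oct = -0.4 × 201 = -80 kJ/mol.
High-spin has no excess pairs, so no pairing correction applies.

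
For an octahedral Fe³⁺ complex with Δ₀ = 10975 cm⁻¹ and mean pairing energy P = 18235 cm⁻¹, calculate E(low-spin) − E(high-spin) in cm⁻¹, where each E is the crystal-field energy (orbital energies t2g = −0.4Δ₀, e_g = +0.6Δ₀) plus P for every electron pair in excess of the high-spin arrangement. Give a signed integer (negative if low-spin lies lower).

14520

Group 8 minus oxidation state +3 gives a d⁵ configuration for Fe³⁺.
High-spin: t2g^3 e_g^2, CFSE = 0.0Δ₀ = 0 cm⁻¹.
For low-spin the configuration is t2g^5 e_g^0: orbital energy -2.0 × 10975 = -21950 cm⁻¹, and 2 additional pairs relative to high-spin add 36470 cm⁻¹, giving 14520 cm⁻¹.
Thus E(LS) − E(HS) = 14520 cm⁻¹.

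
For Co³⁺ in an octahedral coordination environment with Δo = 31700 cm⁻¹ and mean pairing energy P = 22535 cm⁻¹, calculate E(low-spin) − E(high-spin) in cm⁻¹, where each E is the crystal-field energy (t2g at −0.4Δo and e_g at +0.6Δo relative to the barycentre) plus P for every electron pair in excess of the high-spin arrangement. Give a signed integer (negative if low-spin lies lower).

Co sits in group 9; removing 3 electrons leaves Co³⁺ with 9 − 3 = 6 d electrons.
High-spin: t2g^4 e_g^2, CFSE = -0.4Δo = -12680 cm⁻¹.
Low-spin: t2g^6 e_g^0, orbital CFSE = -2.4Δo = -76080 cm⁻¹; plus 2 excess pairs × P = +45070 cm⁻¹; total -31010 cm⁻¹.
The difference is -31010 − (-12680) = -18330 cm⁻¹, so low-spin lies lower.

-18330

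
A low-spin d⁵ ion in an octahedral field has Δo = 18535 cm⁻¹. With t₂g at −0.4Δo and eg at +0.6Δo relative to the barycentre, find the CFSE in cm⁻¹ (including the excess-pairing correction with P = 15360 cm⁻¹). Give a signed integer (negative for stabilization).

Configuration: t₂g⁵ eg⁰.
The orbital stabilization is -2.0Δo = -2.0 × 18535 = -37070 cm⁻¹.
Pairing penalty: 2 pairs vs 0 in the high-spin reference → 2 extra × P = 30720 cm⁻¹.
Combining: -37070 + 30720 = -6350 cm⁻¹.

-6350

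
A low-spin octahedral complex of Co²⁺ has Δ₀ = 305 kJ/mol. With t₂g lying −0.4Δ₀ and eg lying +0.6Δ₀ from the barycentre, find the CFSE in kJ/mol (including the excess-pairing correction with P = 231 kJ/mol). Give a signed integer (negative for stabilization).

Group 9 minus oxidation state +2 gives a d⁷ configuration for Co²⁺.
Electron filling gives t₂g⁶ eg¹.
Orbital CFSE = 6(-0.4) + 1(0.6) = -1.8Δ₀ = -1.8 × 305 = -549 kJ/mol.
High-spin d⁷ would be t₂g⁵ eg² with 2 pairs; low-spin has 3, so 1 excess pair costs +1P = +231 kJ/mol.
Net CFSE = -549 + 231 = -318 kJ/mol.

-318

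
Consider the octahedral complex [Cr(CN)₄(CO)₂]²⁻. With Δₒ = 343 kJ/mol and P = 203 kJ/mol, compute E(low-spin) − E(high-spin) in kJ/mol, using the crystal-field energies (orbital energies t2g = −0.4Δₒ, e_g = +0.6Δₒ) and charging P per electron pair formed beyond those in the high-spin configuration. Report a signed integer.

Ligand charges: 4×(-1) from CN⁻ and 2×(+0) from CO sum to -4; with overall charge -2, Cr is +2.
Cr is in group 6, so Cr²⁺ is d⁴ (6 − 2 = 4).
High-spin: t2g^3 e_g^1, CFSE = -0.6Δₒ = -206 kJ/mol.
For low-spin the configuration is t2g^4 e_g^0: orbital energy -1.6 × 343 = -549 kJ/mol, and 1 additional pair relative to high-spin adds 203 kJ/mol, giving -346 kJ/mol.
Thus E(LS) − E(HS) = -140 kJ/mol.

-140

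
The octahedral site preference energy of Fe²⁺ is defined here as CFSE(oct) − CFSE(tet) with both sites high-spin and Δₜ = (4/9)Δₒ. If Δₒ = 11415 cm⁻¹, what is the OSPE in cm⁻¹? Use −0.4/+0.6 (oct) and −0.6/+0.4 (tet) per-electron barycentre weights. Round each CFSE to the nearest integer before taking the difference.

Group 8 minus oxidation state +2 gives a d⁶ configuration for Fe²⁺.
Octahedral (high-spin): t₂g⁴ eg², CFSE = 4(−0.4) + 2(+0.6) = -0.4Δₒ = -0.4 × 11415 = -4566 cm⁻¹.
Tetrahedral: e³ t₂³, CFSE = 3(−0.6) + 3(+0.4) = -0.6Δₜ = -0.6 × (4/9) × 11415 = -3044 cm⁻¹.
OSPE = -4566 − (-3044) = -1522 cm⁻¹.

-1522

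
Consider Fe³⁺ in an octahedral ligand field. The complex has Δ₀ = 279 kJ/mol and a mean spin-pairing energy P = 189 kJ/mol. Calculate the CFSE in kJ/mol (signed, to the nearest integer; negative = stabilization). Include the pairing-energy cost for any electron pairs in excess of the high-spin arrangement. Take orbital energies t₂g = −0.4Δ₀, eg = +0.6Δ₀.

-180

Fe is in group 8, so Fe³⁺ is d⁵ (8 − 3 = 5).
Here Δ₀ > P (279 > 189), so the low-spin state is favoured.
That gives t₂g⁵ eg⁰.
Orbital CFSE = -2.0Δ₀ = -2.0 × 279 = -558 kJ/mol.
Excess pairs vs high-spin: 2 − 0 = 2; pairing cost = +378 kJ/mol.
Net CFSE = -558 + 378 = -180 kJ/mol.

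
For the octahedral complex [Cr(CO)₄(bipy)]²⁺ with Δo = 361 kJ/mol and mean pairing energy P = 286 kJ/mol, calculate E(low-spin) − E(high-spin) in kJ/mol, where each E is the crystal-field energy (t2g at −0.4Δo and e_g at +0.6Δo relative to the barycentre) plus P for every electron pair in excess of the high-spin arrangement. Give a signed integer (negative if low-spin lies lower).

-75

Ligand charges: 4×(+0) from CO and 1×(+0) from bipy sum to +0; with overall charge +2, Cr is +2.
Cr²⁺: group 6, so d-count = 6 − 2 = 4.
In the high-spin limit (t2g^3 e_g^1) the orbital term is -0.6Δo = -217 kJ/mol, with no excess pairing.
For low-spin the configuration is t2g^4 e_g^0: orbital energy -1.6 × 361 = -578 kJ/mol, and 1 additional pair relative to high-spin adds 286 kJ/mol, giving -292 kJ/mol.
The difference is -292 − (-217) = -75 kJ/mol, so low-spin lies lower.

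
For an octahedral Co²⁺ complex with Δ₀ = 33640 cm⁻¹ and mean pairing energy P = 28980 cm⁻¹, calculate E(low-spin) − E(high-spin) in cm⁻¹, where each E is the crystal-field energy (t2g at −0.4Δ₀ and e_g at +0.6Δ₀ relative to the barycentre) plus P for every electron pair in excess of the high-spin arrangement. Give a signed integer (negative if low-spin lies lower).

Co sits in group 9; removing 2 electrons leaves Co²⁺ with 9 − 2 = 7 d electrons.
High-spin d⁷ fills as t2g^5 e_g^2 with CFSE 5(−0.4) + 2(+0.6) = -0.8Δ₀ = -26912 cm⁻¹.
Low-spin t2g^6 e_g^1 gives -1.8Δ₀ = -60552 cm⁻¹, but forming 1 extra pair costs 1P = 28980 cm⁻¹, so E(LS) = -60552 + 28980 = -31572 cm⁻¹.
The difference is -31572 − (-26912) = -4660 cm⁻¹, so low-spin lies lower.

-4660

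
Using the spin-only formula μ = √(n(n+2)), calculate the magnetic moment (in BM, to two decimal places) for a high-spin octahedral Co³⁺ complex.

Co³⁺: group 9, so d-count = 9 − 3 = 6.
Configuration: t2g^4 e_g^2 → 4 unpaired electrons.
μ(spin-only) = √[4(4+2)] = √24 ≈ 4.90 BM.

4.90 BM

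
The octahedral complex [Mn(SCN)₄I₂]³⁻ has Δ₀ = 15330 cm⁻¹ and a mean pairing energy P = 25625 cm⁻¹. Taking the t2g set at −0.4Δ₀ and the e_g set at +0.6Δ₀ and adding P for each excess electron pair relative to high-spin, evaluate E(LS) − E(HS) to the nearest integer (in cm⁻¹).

Ligand charges: 4×(-1) from SCN⁻ and 2×(-1) from I⁻ sum to -6; with overall charge -3, Mn is +3.
Mn sits in group 7; removing 3 electrons leaves Mn³⁺ with 7 − 3 = 4 d electrons.
High-spin d⁴ fills as t2g^3 e_g^1 with CFSE 3(−0.4) + 1(+0.6) = -0.6Δ₀ = -9198 cm⁻¹.
Low-spin t2g^4 e_g^0 gives -1.6Δ₀ = -24528 cm⁻¹, but forming 1 extra pair costs 1P = 25625 cm⁻¹, so E(LS) = -24528 + 25625 = 1097 cm⁻¹.
The difference is 1097 − (-9198) = 10295 cm⁻¹, so high-spin lies lower.

10295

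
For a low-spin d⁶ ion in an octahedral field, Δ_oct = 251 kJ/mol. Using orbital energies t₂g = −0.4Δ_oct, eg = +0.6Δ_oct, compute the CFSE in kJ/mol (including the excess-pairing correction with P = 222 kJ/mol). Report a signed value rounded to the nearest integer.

-158

Configuration: t₂g⁶ eg⁰.
CFSE(orbital) = 6×(-0.4Δ_oct) + 0×(0.6Δ_oct) = -2.4Δ_oct; with Δ_oct = 251 kJ/mol that is -602 kJ/mol.
High-spin d⁶ would be t₂g⁴ eg² with 1 pair; low-spin has 3, so 2 excess pairs cost +2P = +444 kJ/mol.
Combining: -602 + 444 = -158 kJ/mol.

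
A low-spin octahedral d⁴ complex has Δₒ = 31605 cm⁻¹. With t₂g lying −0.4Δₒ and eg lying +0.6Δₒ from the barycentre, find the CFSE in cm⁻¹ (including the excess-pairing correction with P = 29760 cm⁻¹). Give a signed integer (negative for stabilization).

Configuration: t₂g⁴ eg⁰.
The orbital stabilization is -1.6Δₒ = -1.6 × 31605 = -50568 cm⁻¹.
Pairing penalty: 1 pair vs 0 in the high-spin reference → 1 extra × P = 29760 cm⁻¹.
Combining: -50568 + 29760 = -20808 cm⁻¹.

-20808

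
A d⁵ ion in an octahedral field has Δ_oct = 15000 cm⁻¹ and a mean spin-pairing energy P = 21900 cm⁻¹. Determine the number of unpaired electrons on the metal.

5

Since Δ_oct = 15000 cm⁻¹ < P = 21900 cm⁻¹, the complex adopts the high-spin configuration.
Configuration: t₂g³ eg².
Unpaired electrons: 5.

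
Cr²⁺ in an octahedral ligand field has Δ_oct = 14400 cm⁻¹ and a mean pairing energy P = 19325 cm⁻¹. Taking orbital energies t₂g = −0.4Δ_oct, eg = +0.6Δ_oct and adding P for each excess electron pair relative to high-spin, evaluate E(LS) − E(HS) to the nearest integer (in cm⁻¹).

Cr sits in group 6; removing 2 electrons leaves Cr²⁺ with 6 − 2 = 4 d electrons.
High-spin: t₂g³ eg¹, CFSE = -0.6Δ_oct = -8640 cm⁻¹.
Low-spin t₂g⁴ eg⁰ gives -1.6Δ_oct = -23040 cm⁻¹, but forming 1 extra pair costs 1P = 19325 cm⁻¹, so E(LS) = -23040 + 19325 = -3715 cm⁻¹.
E(LS) − E(HS) = -3715 − (-8640) = 4925 cm⁻¹.

4925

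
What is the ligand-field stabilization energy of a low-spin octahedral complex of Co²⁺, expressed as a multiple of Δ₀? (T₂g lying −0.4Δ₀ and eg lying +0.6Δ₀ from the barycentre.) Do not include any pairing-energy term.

Group 9 minus oxidation state +2 gives a d⁷ configuration for Co²⁺.
Configuration: t₂g⁶ eg¹.
CFSE = 6(-0.4Δ₀) + 1(0.6Δ₀) = -2.4Δ₀ + 0.6Δ₀ = -1.8Δ₀.

-1.8 Δ₀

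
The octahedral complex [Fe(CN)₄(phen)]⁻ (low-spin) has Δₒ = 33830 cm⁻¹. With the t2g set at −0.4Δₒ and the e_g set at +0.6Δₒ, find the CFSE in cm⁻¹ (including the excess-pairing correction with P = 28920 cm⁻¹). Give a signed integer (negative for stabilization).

-9820

Ligand charges: 4×(-1) from CN⁻ and 1×(+0) from phen sum to -4; with overall charge -1, Fe is +3.
Fe is in group 8, so Fe³⁺ is d⁵ (8 − 3 = 5).
Electron filling gives t2g^5 e_g^0.
CFSE(orbital) = 5×(-0.4Δₒ) + 0×(0.6Δₒ) = -2.0Δₒ; with Δₒ = 33830 cm⁻¹ that is -67660 cm⁻¹.
Pairing penalty: 2 pairs vs 0 in the high-spin reference → 2 extra × P = 57840 cm⁻¹.
Combining: -67660 + 57840 = -9820 cm⁻¹.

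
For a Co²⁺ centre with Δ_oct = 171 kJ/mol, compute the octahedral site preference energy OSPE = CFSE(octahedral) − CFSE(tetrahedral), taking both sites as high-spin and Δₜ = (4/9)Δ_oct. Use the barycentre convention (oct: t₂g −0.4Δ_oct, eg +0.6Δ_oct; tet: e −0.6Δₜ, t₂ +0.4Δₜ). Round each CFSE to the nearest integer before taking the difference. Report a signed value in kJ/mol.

-46

Group 9 minus oxidation state +2 gives a d⁷ configuration for Co²⁺.
Octahedral (high-spin): t₂g⁵ eg², CFSE = 5(−0.4) + 2(+0.6) = -0.8Δ_oct = -0.8 × 171 = -137 kJ/mol.
Tetrahedral: e⁴ t₂³, CFSE = 4(−0.6) + 3(+0.4) = -1.2Δₜ = -1.2 × (4/9) × 171 = -91 kJ/mol.
OSPE = -137 − (-91) = -46 kJ/mol.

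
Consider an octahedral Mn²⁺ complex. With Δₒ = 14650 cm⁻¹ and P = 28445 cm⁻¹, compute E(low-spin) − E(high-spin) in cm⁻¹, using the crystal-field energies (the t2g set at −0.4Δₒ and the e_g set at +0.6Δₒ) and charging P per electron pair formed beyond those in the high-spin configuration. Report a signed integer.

27590

Group 7 minus oxidation state +2 gives a d⁵ configuration for Mn²⁺.
High-spin d⁵ fills as t2g^3 e_g^2 with CFSE 3(−0.4) + 2(+0.6) = 0.0Δₒ = 0 cm⁻¹.
For low-spin the configuration is t2g^5 e_g^0: orbital energy -2.0 × 14650 = -29300 cm⁻¹, and 2 additional pairs relative to high-spin add 56890 cm⁻¹, giving 27590 cm⁻¹.
E(LS) − E(HS) = 27590 − (0) = 27590 cm⁻¹.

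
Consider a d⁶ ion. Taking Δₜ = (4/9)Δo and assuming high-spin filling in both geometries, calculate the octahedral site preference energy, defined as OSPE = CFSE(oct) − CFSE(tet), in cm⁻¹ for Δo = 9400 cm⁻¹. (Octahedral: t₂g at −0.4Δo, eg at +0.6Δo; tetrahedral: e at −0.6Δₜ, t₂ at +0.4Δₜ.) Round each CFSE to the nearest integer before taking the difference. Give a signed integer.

-1253

In an octahedral site d⁶ (HS) is t₂g⁴ eg², giving CFSE(oct) = -0.4Δo = -3760 cm⁻¹.
In a tetrahedral site the filling is e³ t₂³: CFSE(tet) = -0.6Δₜ = -0.6 × (4/9)(9400) = -2507 cm⁻¹.
Subtracting, OSPE = -3760 − (-2507) = -1253 cm⁻¹.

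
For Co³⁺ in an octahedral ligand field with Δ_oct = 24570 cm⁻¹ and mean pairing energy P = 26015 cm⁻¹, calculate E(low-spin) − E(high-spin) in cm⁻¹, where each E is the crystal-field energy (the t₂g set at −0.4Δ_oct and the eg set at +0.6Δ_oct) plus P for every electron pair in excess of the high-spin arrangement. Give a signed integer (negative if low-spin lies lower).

2890

Co³⁺: group 9, so d-count = 9 − 3 = 6.
High-spin d⁶ fills as t₂g⁴ eg² with CFSE 4(−0.4) + 2(+0.6) = -0.4Δ_oct = -9828 cm⁻¹.
Low-spin: t₂g⁶ eg⁰, orbital CFSE = -2.4Δ_oct = -58968 cm⁻¹; plus 2 excess pairs × P = +52030 cm⁻¹; total -6938 cm⁻¹.
The difference is -6938 − (-9828) = 2890 cm⁻¹, so high-spin lies lower.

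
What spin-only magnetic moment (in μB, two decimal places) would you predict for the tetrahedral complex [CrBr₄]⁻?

3.87 μB

Each Br⁻ contributes -1; 4 × (-1) = -4. With overall charge -1, Cr is in the +3 oxidation state.
Cr³⁺: group 6, so d-count = 6 − 3 = 3.
Tetrahedral fields are weak (Δₜ ≈ 4/9 Δₒ), so electrons fill high-spin.
Configuration: e² t₂¹ → 3 unpaired electrons.
μ(spin-only) = √[3(3+2)] = √15 ≈ 3.87 μB.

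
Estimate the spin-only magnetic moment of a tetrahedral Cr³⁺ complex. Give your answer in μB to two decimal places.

3.87 μB

Cr is in group 6, so Cr³⁺ is d³ (6 − 3 = 3).
Tetrahedral fields are weak (Δₜ ≈ 4/9 Δₒ), so electrons fill high-spin.
Configuration: e² t₂¹ → 3 unpaired electrons.
μ(spin-only) = √[3(3+2)] = √15 ≈ 3.87 μB.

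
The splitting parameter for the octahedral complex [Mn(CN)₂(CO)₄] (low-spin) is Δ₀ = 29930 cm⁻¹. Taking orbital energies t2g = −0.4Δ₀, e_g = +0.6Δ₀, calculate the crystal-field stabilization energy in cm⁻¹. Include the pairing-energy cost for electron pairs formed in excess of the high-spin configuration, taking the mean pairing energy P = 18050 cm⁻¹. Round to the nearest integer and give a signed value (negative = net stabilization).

Ligand charges: 2×(-1) from CN⁻ and 4×(+0) from CO sum to -2; with overall charge +0, Mn is +2.
Mn sits in group 7; removing 2 electrons leaves Mn²⁺ with 7 − 2 = 5 d electrons.
Electron filling gives t2g^5 e_g^0.
The orbital stabilization is -2.0Δ₀ = -2.0 × 29930 = -59860 cm⁻¹.
Relative to high-spin t2g^3 e_g^2 (0 paired), the low-spin configuration has 2 additional pairs, contributing +2 × 18050 = +36100 cm⁻¹.
Net CFSE = -59860 + 36100 = -23760 cm⁻¹.

-23760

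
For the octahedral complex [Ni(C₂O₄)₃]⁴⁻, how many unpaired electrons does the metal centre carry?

Each C₂O₄²⁻ contributes -2; 3 × (-2) = -6. With overall charge -4, Ni is in the +2 oxidation state.
Ni²⁺: group 10, so d-count = 10 − 2 = 8.
Configuration: t₂g⁶ eg², giving 2 unpaired electrons.

2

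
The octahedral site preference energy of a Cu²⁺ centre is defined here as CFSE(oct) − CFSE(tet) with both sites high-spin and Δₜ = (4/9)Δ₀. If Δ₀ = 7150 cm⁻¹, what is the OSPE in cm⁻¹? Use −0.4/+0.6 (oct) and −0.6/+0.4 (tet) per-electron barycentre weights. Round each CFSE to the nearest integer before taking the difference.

Cu²⁺: group 11, so d-count = 11 − 2 = 9.
Octahedral high-spin t2g^6 e_g^3: CFSE = -0.6 × 7150 = -4290 cm⁻¹.
Tetrahedral: e^4 t2^5, CFSE = 4(−0.6) + 5(+0.4) = -0.4Δₜ = -0.4 × (4/9) × 7150 = -1271 cm⁻¹.
Subtracting, OSPE = -4290 − (-1271) = -3019 cm⁻¹.

-3019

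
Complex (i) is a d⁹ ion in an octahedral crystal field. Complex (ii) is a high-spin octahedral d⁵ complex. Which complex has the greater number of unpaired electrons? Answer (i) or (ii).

(i): For octahedral d⁹ the high- and low-spin configurations coincide; t₂g⁶ eg³ → 1 unpaired.
(ii): t₂g³ eg² → 5 unpaired.
So (ii) has more unpaired electrons.

(ii)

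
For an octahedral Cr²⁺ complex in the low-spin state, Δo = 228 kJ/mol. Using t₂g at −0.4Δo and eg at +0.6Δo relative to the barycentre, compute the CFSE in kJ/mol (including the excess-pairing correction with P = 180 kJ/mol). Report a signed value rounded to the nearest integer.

-185

Cr sits in group 6; removing 2 electrons leaves Cr²⁺ with 6 − 2 = 4 d electrons.
The d⁴ electrons fill as t₂g⁴ eg⁰.
The orbital stabilization is -1.6Δo = -1.6 × 228 = -365 kJ/mol.
High-spin d⁴ would be t₂g³ eg¹ with 0 pairs; low-spin has 1, so 1 excess pair costs +1P = +180 kJ/mol.
Net CFSE = -365 + 180 = -185 kJ/mol.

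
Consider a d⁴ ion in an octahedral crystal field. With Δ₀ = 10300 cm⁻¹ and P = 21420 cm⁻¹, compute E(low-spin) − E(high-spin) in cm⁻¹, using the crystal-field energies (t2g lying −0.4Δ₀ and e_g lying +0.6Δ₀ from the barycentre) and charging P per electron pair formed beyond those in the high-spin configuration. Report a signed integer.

High-spin d⁴ fills as t2g^3 e_g^1 with CFSE 3(−0.4) + 1(+0.6) = -0.6Δ₀ = -6180 cm⁻¹.
For low-spin the configuration is t2g^4 e_g^0: orbital energy -1.6 × 10300 = -16480 cm⁻¹, and 1 additional pair relative to high-spin adds 21420 cm⁻¹, giving 4940 cm⁻¹.
E(LS) − E(HS) = 4940 − (-6180) = 11120 cm⁻¹.

11120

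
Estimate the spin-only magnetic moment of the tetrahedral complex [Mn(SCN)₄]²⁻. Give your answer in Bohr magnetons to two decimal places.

5.92 Bohr magnetons

Each SCN⁻ contributes -1; 4 × (-1) = -4. With overall charge -2, Mn is in the +2 oxidation state.
Mn²⁺: group 7, so d-count = 7 − 2 = 5.
With tetrahedral geometry the complex is necessarily high-spin.
Configuration: e² t₂³ → 5 unpaired electrons.
μ(spin-only) = √[5(5+2)] = √35 ≈ 5.92 Bohr magnetons.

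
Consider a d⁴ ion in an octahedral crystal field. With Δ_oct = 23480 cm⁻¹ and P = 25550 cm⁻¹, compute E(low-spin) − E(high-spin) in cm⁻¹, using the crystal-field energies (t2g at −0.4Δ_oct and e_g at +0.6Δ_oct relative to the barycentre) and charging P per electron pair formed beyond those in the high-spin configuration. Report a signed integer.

2070

High-spin: t2g^3 e_g^1, CFSE = -0.6Δ_oct = -14088 cm⁻¹.
For low-spin the configuration is t2g^4 e_g^0: orbital energy -1.6 × 23480 = -37568 cm⁻¹, and 1 additional pair relative to high-spin adds 25550 cm⁻¹, giving -12018 cm⁻¹.
E(LS) − E(HS) = -12018 − (-14088) = 2070 cm⁻¹.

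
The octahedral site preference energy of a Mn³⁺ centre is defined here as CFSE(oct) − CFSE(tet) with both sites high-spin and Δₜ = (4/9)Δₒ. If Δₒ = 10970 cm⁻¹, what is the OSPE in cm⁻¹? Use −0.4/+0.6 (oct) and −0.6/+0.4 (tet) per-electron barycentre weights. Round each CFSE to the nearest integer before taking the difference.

-4632

Mn is in group 7, so Mn³⁺ is d⁴ (7 − 3 = 4).
Octahedral (high-spin): t2g^3 e_g^1, CFSE = 3(−0.4) + 1(+0.6) = -0.6Δₒ = -0.6 × 10970 = -6582 cm⁻¹.
In a tetrahedral site the filling is e^2 t2^2: CFSE(tet) = -0.4Δₜ = -0.4 × (4/9)(10970) = -1950 cm⁻¹.
OSPE = CFSE(oct) − CFSE(tet) = -6582 − (-1950) = -4632 cm⁻¹.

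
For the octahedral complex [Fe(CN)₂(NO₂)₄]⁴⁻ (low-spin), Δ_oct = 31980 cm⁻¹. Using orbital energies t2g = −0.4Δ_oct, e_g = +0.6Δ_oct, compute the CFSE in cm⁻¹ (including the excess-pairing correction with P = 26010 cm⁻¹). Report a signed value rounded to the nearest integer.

-24732

Ligand charges: 2×(-1) from CN⁻ and 4×(-1) from NO₂⁻ sum to -6; with overall charge -4, Fe is +2.
Fe²⁺: group 8, so d-count = 8 − 2 = 6.
Electron filling gives t2g^6 e_g^0.
Orbital CFSE = 6(-0.4) + 0(0.6) = -2.4Δ_oct = -2.4 × 31980 = -76752 cm⁻¹.
Relative to high-spin t2g^4 e_g^2 (1 paired), the low-spin configuration has 2 additional pairs, contributing +2 × 26010 = +52020 cm⁻¹.
Combining: -76752 + 52020 = -24732 cm⁻¹.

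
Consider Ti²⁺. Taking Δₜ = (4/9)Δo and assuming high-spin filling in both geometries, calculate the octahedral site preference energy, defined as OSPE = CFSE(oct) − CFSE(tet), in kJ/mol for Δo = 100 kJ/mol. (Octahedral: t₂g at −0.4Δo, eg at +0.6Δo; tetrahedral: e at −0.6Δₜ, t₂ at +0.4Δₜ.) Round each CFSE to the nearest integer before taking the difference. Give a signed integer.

Group 4 minus oxidation state +2 gives a d² configuration for Ti²⁺.
Octahedral (high-spin): t2g^2 e_g^0, CFSE = 2(−0.4) + 0(+0.6) = -0.8Δo = -0.8 × 100 = -80 kJ/mol.
Tetrahedral e^2 t2^0 gives -1.2Δₜ = -1.2 × (4/9) × 100 = -53 kJ/mol.
OSPE = -80 − (-53) = -27 kJ/mol.

-27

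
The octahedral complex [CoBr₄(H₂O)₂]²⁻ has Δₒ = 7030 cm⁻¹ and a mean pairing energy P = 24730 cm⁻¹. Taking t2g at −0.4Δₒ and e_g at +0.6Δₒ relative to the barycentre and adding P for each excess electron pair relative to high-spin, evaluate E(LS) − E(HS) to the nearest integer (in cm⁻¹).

17700

Ligand charges: 4×(-1) from Br⁻ and 2×(+0) from H₂O sum to -4; with overall charge -2, Co is +2.
Co is in group 9, so Co²⁺ is d⁷ (9 − 2 = 7).
High-spin: t2g^5 e_g^2, CFSE = -0.8Δₒ = -5624 cm⁻¹.
Low-spin t2g^6 e_g^1 gives -1.8Δₒ = -12654 cm⁻¹, but forming 1 extra pair costs 1P = 24730 cm⁻¹, so E(LS) = -12654 + 24730 = 12076 cm⁻¹.
The difference is 12076 − (-5624) = 17700 cm⁻¹, so high-spin lies lower.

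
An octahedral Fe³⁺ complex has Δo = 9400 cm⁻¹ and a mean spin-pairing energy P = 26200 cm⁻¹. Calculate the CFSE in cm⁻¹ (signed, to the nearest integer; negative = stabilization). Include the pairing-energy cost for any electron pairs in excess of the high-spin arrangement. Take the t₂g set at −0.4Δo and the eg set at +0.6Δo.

Fe sits in group 8; removing 3 electrons leaves Fe³⁺ with 8 − 3 = 5 d electrons.
Here Δo < P (9400 < 26200), so the high-spin state is favoured.
Filling d⁵ accordingly: t₂g³ eg².
Orbital CFSE = 0.0Δo = 0.0 × 9400 = 0 cm⁻¹.
High-spin has no excess pairs, so no pairing correction applies.

0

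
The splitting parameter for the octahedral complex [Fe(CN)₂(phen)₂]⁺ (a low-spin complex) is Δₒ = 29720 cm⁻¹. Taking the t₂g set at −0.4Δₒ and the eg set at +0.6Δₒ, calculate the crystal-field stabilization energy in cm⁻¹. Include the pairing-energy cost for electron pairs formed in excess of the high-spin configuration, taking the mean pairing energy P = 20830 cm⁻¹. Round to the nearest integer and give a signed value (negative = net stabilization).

-17780

Ligand charges: 2×(-1) from CN⁻ and 2×(+0) from phen sum to -2; with overall charge +1, Fe is +3.
Fe³⁺: group 8, so d-count = 8 − 3 = 5.
Configuration: t₂g⁵ eg⁰.
Orbital CFSE = 5(-0.4) + 0(0.6) = -2.0Δₒ = -2.0 × 29720 = -59440 cm⁻¹.
Relative to high-spin t₂g³ eg² (0 paired), the low-spin configuration has 2 additional pairs, contributing +2 × 20830 = +41660 cm⁻¹.
Net CFSE = -59440 + 41660 = -17780 cm⁻¹.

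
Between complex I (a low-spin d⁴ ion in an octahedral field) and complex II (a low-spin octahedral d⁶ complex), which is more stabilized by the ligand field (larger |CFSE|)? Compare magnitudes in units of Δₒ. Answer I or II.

I: t₂g⁴ eg⁰, CFSE = -1.6Δₒ.
II: t2g^6 e_g^0, CFSE = -2.4Δₒ.
So II has the larger |CFSE|.

II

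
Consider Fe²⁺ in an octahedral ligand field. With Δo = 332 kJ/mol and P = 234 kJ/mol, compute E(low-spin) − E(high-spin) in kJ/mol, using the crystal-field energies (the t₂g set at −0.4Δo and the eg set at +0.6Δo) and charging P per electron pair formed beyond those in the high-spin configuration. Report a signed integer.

Fe is in group 8, so Fe²⁺ is d⁶ (8 − 2 = 6).
High-spin: t₂g⁴ eg², CFSE = -0.4Δo = -133 kJ/mol.
For low-spin the configuration is t₂g⁶ eg⁰: orbital energy -2.4 × 332 = -797 kJ/mol, and 2 additional pairs relative to high-spin add 468 kJ/mol, giving -329 kJ/mol.
The difference is -329 − (-133) = -196 kJ/mol, so low-spin lies lower.

-196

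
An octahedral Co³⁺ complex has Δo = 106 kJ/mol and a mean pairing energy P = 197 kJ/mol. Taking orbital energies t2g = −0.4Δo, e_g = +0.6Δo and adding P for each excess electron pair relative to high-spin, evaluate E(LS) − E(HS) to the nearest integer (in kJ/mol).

Co³⁺: group 9, so d-count = 9 − 3 = 6.
High-spin d⁶ fills as t2g^4 e_g^2 with CFSE 4(−0.4) + 2(+0.6) = -0.4Δo = -42 kJ/mol.
Low-spin t2g^6 e_g^0 gives -2.4Δo = -254 kJ/mol, but forming 2 extra pairs costs 2P = 394 kJ/mol, so E(LS) = -254 + 394 = 140 kJ/mol.
Thus E(LS) − E(HS) = 182 kJ/mol.

182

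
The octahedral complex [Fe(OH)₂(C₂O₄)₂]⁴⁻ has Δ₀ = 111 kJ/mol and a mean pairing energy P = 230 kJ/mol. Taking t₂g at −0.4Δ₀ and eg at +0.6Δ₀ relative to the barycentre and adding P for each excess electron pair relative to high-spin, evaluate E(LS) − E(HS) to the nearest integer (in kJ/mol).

Ligand charges: 2×(-1) from OH⁻ and 2×(-2) from C₂O₄²⁻ sum to -6; with overall charge -4, Fe is +2.
Group 8 minus oxidation state +2 gives a d⁶ configuration for Fe²⁺.
High-spin: t₂g⁴ eg², CFSE = -0.4Δ₀ = -44 kJ/mol.
For low-spin the configuration is t₂g⁶ eg⁰: orbital energy -2.4 × 111 = -266 kJ/mol, and 2 additional pairs relative to high-spin add 460 kJ/mol, giving 194 kJ/mol.
The difference is 194 − (-44) = 238 kJ/mol, so high-spin lies lower.

238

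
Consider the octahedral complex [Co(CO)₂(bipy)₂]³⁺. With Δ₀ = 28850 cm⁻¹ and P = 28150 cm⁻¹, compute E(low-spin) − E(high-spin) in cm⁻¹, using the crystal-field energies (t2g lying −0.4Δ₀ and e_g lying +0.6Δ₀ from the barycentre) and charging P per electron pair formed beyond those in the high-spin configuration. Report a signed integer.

Ligand charges: 2×(+0) from CO and 2×(+0) from bipy sum to +0; with overall charge +3, Co is +3.
Co sits in group 9; removing 3 electrons leaves Co³⁺ with 9 − 3 = 6 d electrons.
In the high-spin limit (t2g^4 e_g^2) the orbital term is -0.4Δ₀ = -11540 cm⁻¹, with no excess pairing.
Low-spin t2g^6 e_g^0 gives -2.4Δ₀ = -69240 cm⁻¹, but forming 2 extra pairs costs 2P = 56300 cm⁻¹, so E(LS) = -69240 + 56300 = -12940 cm⁻¹.
Thus E(LS) − E(HS) = -1400 cm⁻¹.

-1400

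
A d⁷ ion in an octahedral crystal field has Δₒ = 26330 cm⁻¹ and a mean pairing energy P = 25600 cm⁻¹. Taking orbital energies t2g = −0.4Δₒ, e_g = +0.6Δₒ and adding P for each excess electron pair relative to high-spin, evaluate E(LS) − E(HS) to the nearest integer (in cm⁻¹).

High-spin d⁷ fills as t2g^5 e_g^2 with CFSE 5(−0.4) + 2(+0.6) = -0.8Δₒ = -21064 cm⁻¹.
Low-spin: t2g^6 e_g^1, orbital CFSE = -1.8Δₒ = -47394 cm⁻¹; plus 1 excess pair × P = +25600 cm⁻¹; total -21794 cm⁻¹.
The difference is -21794 − (-21064) = -730 cm⁻¹, so low-spin lies lower.

-730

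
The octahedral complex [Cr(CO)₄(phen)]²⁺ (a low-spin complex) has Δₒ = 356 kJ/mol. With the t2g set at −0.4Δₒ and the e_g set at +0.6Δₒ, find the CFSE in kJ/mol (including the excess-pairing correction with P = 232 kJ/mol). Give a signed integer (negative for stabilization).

Ligand charges: 4×(+0) from CO and 1×(+0) from phen sum to +0; with overall charge +2, Cr is +2.
Cr is in group 6, so Cr²⁺ is d⁴ (6 − 2 = 4).
Configuration: t2g^4 e_g^0.
CFSE(orbital) = 4×(-0.4Δₒ) + 0×(0.6Δₒ) = -1.6Δₒ; with Δₒ = 356 kJ/mol that is -570 kJ/mol.
Relative to high-spin t2g^3 e_g^1 (0 paired), the low-spin configuration has 1 additional pair, contributing +1 × 232 = +232 kJ/mol.
Net CFSE = -570 + 232 = -338 kJ/mol.

-338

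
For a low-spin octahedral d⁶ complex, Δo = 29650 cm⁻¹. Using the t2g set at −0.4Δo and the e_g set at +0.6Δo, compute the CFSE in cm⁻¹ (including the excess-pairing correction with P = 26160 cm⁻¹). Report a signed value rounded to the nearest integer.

-18840

Electron filling gives t2g^6 e_g^0.
CFSE(orbital) = 6×(-0.4Δo) + 0×(0.6Δo) = -2.4Δo; with Δo = 29650 cm⁻¹ that is -71160 cm⁻¹.
High-spin d⁶ would be t2g^4 e_g^2 with 1 pair; low-spin has 3, so 2 excess pairs cost +2P = +52320 cm⁻¹.
Combining: -71160 + 52320 = -18840 cm⁻¹.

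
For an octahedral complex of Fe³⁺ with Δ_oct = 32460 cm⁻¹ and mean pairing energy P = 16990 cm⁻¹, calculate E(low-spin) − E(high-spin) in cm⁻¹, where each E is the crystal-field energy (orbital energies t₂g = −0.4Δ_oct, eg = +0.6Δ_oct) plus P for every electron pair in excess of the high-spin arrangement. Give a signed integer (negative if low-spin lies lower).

-30940

Fe is in group 8, so Fe³⁺ is d⁵ (8 − 3 = 5).
High-spin d⁵ fills as t₂g³ eg² with CFSE 3(−0.4) + 2(+0.6) = 0.0Δ_oct = 0 cm⁻¹.
Low-spin t₂g⁵ eg⁰ gives -2.0Δ_oct = -64920 cm⁻¹, but forming 2 extra pairs costs 2P = 33980 cm⁻¹, so E(LS) = -64920 + 33980 = -30940 cm⁻¹.
Thus E(LS) − E(HS) = -30940 cm⁻¹.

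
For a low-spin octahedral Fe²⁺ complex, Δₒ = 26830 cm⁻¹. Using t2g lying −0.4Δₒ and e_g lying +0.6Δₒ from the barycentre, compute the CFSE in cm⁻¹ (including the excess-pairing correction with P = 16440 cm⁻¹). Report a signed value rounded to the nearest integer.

Fe is in group 8, so Fe²⁺ is d⁶ (8 − 2 = 6).
Electron filling gives t2g^6 e_g^0.
Orbital CFSE = 6(-0.4) + 0(0.6) = -2.4Δₒ = -2.4 × 26830 = -64392 cm⁻¹.
High-spin d⁶ would be t2g^4 e_g^2 with 1 pair; low-spin has 3, so 2 excess pairs cost +2P = +32880 cm⁻¹.
Net CFSE = -64392 + 32880 = -31512 cm⁻¹.

-31512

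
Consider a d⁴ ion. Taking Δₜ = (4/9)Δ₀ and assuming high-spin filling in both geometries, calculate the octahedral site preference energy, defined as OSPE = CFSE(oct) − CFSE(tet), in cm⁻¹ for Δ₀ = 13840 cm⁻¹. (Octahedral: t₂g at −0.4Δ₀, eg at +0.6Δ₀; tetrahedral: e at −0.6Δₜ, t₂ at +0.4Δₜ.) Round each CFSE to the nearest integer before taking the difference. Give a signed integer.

In an octahedral site d⁴ (HS) is t₂g³ eg¹, giving CFSE(oct) = -0.6Δ₀ = -8304 cm⁻¹.
Tetrahedral: e² t₂², CFSE = 2(−0.6) + 2(+0.4) = -0.4Δₜ = -0.4 × (4/9) × 13840 = -2460 cm⁻¹.
Subtracting, OSPE = -8304 − (-2460) = -5844 cm⁻¹.

-5844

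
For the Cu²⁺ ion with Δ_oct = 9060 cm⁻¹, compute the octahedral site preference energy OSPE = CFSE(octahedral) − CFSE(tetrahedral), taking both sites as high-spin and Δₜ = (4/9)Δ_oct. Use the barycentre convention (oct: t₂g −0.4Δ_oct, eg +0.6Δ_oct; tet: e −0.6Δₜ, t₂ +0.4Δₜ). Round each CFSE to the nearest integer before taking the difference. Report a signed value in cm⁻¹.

-3825

Cu sits in group 11; removing 2 electrons leaves Cu²⁺ with 11 − 2 = 9 d electrons.
Octahedral high-spin t₂g⁶ eg³: CFSE = -0.6 × 9060 = -5436 cm⁻¹.
Tetrahedral: e⁴ t₂⁵, CFSE = 4(−0.6) + 5(+0.4) = -0.4Δₜ = -0.4 × (4/9) × 9060 = -1611 cm⁻¹.
OSPE = -5436 − (-1611) = -3825 cm⁻¹.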